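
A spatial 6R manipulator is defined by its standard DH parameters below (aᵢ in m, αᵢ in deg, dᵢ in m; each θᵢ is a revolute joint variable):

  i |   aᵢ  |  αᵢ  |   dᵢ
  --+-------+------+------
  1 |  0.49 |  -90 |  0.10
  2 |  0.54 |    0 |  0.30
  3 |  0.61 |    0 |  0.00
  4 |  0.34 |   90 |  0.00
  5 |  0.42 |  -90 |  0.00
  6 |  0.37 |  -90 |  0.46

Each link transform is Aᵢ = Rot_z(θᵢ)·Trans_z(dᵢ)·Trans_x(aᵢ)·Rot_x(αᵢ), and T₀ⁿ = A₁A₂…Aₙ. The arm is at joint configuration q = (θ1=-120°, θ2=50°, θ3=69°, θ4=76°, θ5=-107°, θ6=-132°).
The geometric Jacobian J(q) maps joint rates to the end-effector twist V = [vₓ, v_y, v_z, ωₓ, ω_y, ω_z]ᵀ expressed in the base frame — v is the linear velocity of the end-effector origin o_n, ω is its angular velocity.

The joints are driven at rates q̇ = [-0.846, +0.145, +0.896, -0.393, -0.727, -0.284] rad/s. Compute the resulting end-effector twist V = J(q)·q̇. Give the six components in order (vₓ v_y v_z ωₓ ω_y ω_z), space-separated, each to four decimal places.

o_n = [0.1178, 0.2027, -0.9240]
J₁: ẑ×o_n = [-0.2027, 0.1178, 0.0000], ω = ẑ
J2: z=[0.8660, -0.5000, 0.0000] o=[-0.2450, -0.4244, 0.1000] → [0.5120, 0.8868, 0.7244, 0.8660, -0.5000, 0.0000]
J3: z=[0.8660, -0.5000, 0.0000] o=[-0.1587, -0.8750, -0.3137] → [0.3052, 0.5285, 1.0715, 0.8660, -0.5000, 0.0000]
J4: z=[0.8660, -0.5000, 0.0000] o=[-0.0109, -0.6188, -0.8472] → [0.0384, 0.0665, 0.7758, 0.8660, -0.5000, 0.0000]
J5: z=[0.1294, 0.2241, -0.9659] o=[0.1533, -0.3344, -0.7592] → [0.4819, 0.0557, 0.0775, 0.1294, 0.2241, -0.9659]
J6: z=[0.2087, 0.9462, 0.2475] o=[-0.2538, -0.2363, -0.7910] → [-0.2345, 0.1197, -0.2599, 0.2087, 0.9462, 0.2475]
V = J·q̇ = [0.2203, 0.4019, 0.7777, 0.4078, -0.7557, -0.2141]

0.2203 0.4019 0.7777 0.4078 -0.7557 -0.2141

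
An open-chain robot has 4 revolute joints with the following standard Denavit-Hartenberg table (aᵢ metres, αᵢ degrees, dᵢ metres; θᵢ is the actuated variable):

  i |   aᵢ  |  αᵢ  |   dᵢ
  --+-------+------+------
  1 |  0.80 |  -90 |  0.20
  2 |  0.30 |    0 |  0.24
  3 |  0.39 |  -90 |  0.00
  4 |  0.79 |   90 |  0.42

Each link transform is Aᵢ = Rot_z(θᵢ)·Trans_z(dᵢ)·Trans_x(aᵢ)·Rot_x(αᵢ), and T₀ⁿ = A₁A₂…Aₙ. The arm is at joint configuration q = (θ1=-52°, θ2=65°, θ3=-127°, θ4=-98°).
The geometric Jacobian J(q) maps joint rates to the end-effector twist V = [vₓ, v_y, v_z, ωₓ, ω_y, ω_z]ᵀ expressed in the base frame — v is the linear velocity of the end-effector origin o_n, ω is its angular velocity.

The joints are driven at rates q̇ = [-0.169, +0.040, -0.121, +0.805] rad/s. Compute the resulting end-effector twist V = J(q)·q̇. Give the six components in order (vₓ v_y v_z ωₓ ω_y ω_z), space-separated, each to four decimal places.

o_n = [1.6854, -0.4967, -0.0218]
J₁: ẑ×o_n = [0.4967, 1.6854, -0.0000], ω = ẑ
J2: z=[0.7880, 0.6157, 0.0000] o=[0.4925, -0.6304, 0.2000] → [-0.1366, 0.1748, -0.6291, 0.7880, 0.6157, 0.0000]
J3: z=[0.7880, 0.6157, 0.0000] o=[0.7597, -0.5826, -0.0719] → [0.0308, -0.0395, -0.5023, 0.7880, 0.6157, 0.0000]
J4: z=[0.5436, -0.6958, -0.4695] o=[0.8724, -0.7268, 0.2725] → [0.3128, -0.2217, 0.6907, 0.5436, -0.6958, -0.4695]
V = J·q̇ = [0.1586, -0.4516, 0.5917, 0.3738, -0.6100, -0.5469]

0.1586 -0.4516 0.5917 0.3738 -0.6100 -0.5469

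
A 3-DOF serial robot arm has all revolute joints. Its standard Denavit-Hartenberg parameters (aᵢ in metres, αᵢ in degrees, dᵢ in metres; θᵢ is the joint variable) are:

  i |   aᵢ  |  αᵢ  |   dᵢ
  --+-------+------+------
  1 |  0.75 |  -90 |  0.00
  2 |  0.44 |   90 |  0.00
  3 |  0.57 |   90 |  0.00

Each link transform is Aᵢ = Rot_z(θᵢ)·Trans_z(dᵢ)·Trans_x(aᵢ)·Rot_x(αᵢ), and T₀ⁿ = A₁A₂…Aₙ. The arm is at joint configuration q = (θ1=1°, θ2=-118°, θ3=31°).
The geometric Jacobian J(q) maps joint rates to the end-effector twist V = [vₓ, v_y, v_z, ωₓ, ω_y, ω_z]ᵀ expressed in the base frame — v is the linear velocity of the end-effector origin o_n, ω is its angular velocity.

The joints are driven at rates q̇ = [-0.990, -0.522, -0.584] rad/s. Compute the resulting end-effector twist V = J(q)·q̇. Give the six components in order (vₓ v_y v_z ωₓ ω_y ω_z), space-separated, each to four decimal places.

-0.2074 -0.6000 -0.0762 0.5247 -0.5129 -0.7158

o_n = [0.3089, 0.2990, 0.8199]
J₁: ẑ×o_n = [-0.2990, 0.3089, 0.0000], ω = ẑ
J2: z=[-0.0175, 0.9998, 0.0000] o=[0.7499, 0.0131, 0.0000] → [0.8198, 0.0143, 0.4359, -0.0175, 0.9998, 0.0000]
J3: z=[-0.8828, -0.0154, -0.4695] o=[0.5433, 0.0095, 0.3885] → [0.1293, 0.4909, -0.2592, -0.8828, -0.0154, -0.4695]
V = J·q̇ = [-0.2074, -0.6000, -0.0762, 0.5247, -0.5129, -0.7158]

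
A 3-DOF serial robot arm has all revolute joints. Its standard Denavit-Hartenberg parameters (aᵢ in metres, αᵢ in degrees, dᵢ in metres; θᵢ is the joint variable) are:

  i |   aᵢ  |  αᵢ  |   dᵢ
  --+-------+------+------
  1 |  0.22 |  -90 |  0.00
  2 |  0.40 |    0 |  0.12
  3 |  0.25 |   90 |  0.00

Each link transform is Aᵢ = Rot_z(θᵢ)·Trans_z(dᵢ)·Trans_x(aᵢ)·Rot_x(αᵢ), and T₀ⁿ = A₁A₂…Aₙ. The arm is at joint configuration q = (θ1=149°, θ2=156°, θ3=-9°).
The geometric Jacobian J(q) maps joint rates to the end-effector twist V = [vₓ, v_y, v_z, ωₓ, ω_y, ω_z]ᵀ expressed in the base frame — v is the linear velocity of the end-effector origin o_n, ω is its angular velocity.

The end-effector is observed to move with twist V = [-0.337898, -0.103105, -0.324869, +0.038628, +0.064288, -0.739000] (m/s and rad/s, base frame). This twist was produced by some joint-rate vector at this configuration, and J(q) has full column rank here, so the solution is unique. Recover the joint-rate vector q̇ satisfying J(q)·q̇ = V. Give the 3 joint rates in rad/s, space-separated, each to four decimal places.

o_n = [0.2426, -0.2857, -0.2989]
J₁: ẑ×o_n = [0.2857, 0.2426, -0.0000], ω = ẑ
J2: z=[-0.5150, -0.8572, 0.0000] o=[-0.1886, 0.1133, 0.0000] → [0.2562, -0.1539, 0.5751, -0.5150, -0.8572, 0.0000]
J3: z=[-0.5150, -0.8572, 0.0000] o=[0.0628, -0.1778, -0.1627] → [0.1167, -0.0701, 0.2097, -0.5150, -0.8572, 0.0000]
q̇ = J⁺·V = [-0.7390, -0.8460, 0.7710]

-0.7390 -0.8460 0.7710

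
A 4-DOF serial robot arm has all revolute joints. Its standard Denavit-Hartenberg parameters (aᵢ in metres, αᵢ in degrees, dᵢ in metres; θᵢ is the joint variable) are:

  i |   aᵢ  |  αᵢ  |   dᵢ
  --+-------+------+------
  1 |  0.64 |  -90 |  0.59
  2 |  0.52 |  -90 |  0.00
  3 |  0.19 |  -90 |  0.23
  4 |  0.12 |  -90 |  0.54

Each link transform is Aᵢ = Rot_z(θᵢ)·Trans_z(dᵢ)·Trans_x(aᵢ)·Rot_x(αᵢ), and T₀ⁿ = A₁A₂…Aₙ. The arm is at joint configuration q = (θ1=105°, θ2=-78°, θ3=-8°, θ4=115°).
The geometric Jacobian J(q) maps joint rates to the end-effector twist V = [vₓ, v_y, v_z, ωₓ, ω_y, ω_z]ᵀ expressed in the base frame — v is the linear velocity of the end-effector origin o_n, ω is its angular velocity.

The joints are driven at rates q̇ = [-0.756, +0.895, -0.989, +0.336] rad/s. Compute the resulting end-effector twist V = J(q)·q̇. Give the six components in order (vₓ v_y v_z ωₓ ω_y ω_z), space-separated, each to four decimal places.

0.3774 0.4580 0.2171 -0.2952 -1.0706 -0.5046

o_n = [0.2620, 1.0134, 1.2819]
J₁: ẑ×o_n = [-1.0134, 0.2620, 0.0000], ω = ẑ
J2: z=[-0.9659, -0.2588, 0.0000] o=[-0.1656, 0.6182, 0.5900] → [-0.1791, 0.6683, -0.2710, -0.9659, -0.2588, 0.0000]
J3: z=[-0.2532, 0.9448, -0.2079] o=[-0.1936, 0.7226, 1.0986] → [0.2336, -0.0483, -0.5041, -0.2532, 0.9448, -0.2079]
J4: z=[0.9490, 0.2842, 0.1361] o=[-0.2875, 0.9709, 1.2349] → [0.0076, 0.0302, -0.1159, 0.9490, 0.2842, 0.1361]
V = J·q̇ = [0.3774, 0.4580, 0.2171, -0.2952, -1.0706, -0.5046]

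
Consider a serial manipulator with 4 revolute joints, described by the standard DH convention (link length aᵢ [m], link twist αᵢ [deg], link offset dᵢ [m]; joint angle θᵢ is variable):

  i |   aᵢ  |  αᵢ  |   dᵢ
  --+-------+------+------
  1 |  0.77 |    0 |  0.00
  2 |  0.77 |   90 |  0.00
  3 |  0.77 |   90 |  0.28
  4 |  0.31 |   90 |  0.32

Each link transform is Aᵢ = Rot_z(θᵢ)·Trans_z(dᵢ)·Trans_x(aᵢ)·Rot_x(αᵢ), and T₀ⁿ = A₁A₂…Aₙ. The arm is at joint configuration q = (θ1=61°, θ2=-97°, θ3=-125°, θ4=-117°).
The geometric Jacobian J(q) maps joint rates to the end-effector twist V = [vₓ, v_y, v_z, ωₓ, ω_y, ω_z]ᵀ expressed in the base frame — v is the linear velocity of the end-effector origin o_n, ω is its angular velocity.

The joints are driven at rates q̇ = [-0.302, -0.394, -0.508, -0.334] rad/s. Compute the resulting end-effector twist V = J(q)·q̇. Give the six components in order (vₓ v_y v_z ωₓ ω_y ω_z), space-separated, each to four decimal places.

0.0199 -0.1639 0.3921 0.5199 0.2502 -0.8876

o_n = [0.4900, 0.5840, -0.3319]
J₁: ẑ×o_n = [-0.5840, 0.4900, 0.0000], ω = ẑ
J2: z=[0.0000, 0.0000, 1.0000] o=[0.3733, 0.6735, 0.0000] → [0.0894, 0.1167, -0.0000, 0.0000, 0.0000, 1.0000]
J3: z=[-0.5878, -0.8090, 0.0000] o=[0.9962, 0.2209, 0.0000] → [0.2685, -0.1951, -0.6231, -0.5878, -0.8090, 0.0000]
J4: z=[-0.6627, 0.4815, 0.5736] o=[0.4744, 0.2539, -0.6307] → [-0.0454, 0.2070, -0.2263, -0.6627, 0.4815, 0.5736]
V = J·q̇ = [0.0199, -0.1639, 0.3921, 0.5199, 0.2502, -0.8876]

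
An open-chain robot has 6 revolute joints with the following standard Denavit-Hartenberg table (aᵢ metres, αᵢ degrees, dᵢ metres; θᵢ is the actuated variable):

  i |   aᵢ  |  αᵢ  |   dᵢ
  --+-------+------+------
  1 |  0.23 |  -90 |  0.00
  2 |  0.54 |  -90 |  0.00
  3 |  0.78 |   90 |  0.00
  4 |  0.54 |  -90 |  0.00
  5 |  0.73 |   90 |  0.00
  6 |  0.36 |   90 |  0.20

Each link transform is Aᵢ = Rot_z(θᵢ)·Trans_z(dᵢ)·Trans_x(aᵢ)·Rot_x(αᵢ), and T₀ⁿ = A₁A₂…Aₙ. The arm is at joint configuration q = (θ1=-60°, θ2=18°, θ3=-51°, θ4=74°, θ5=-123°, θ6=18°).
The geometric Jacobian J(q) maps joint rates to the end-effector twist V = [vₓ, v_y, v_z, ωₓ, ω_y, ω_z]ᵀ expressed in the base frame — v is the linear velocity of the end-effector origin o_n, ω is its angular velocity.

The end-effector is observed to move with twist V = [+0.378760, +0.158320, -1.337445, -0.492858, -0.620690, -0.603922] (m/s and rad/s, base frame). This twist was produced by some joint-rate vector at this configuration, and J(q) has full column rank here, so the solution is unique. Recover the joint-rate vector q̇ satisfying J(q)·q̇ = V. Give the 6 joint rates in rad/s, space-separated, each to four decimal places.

o_n = [1.1348, -0.0153, 0.0679]
J₁: ẑ×o_n = [0.0153, 1.1348, -0.0000], ω = ẑ
J2: z=[0.8660, 0.5000, 0.0000] o=[0.1150, -0.1992, 0.0000] → [0.0339, -0.0588, -0.3507, 0.8660, 0.5000, 0.0000]
J3: z=[-0.1545, 0.2676, -0.9511] o=[0.3718, -0.6440, -0.1669] → [0.6607, -0.6894, -0.3013, -0.1545, 0.2676, -0.9511]
J4: z=[0.1755, 0.9547, 0.2402] o=[1.1302, -0.7452, -0.3186] → [0.1937, -0.0667, 0.1236, 0.1755, 0.9547, 0.2402]
J5: z=[-0.9772, 0.1985, -0.0752] o=[1.1947, -0.6256, -0.8412] → [0.2263, 0.8928, -0.5845, -0.9772, 0.1985, -0.0752]
J6: z=[-0.1958, -0.7057, 0.6809] o=[1.2546, -0.1291, -0.3094] → [-0.3437, -0.0077, -0.1068, -0.1958, -0.7057, 0.6809]
q̇ = J⁺·V = [0.0340, 0.9610, 0.9480, -0.9850, 0.8630, 0.8300]

0.0340 0.9610 0.9480 -0.9850 0.8630 0.8300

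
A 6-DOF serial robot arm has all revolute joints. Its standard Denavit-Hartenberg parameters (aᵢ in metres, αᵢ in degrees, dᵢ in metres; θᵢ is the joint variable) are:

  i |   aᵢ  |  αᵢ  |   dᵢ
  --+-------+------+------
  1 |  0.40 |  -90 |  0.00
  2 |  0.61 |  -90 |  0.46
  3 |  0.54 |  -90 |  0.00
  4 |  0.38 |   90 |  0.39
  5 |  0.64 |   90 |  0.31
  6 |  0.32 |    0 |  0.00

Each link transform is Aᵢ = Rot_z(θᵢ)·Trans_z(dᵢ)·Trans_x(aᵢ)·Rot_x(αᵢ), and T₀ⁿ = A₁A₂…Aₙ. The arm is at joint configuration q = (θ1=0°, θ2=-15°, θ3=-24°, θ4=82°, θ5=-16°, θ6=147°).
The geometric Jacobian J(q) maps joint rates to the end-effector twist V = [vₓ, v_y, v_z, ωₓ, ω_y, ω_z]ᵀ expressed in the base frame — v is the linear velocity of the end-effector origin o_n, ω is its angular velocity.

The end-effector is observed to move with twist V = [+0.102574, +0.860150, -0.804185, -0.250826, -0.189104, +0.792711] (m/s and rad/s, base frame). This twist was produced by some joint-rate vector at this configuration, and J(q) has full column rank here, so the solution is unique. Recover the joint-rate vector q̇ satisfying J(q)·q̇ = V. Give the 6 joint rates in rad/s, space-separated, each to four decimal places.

o_n = [1.9209, 0.6537, 1.0936]
J₁: ẑ×o_n = [-0.6537, 1.9209, 0.0000], ω = ẑ
J2: z=[0.0000, 1.0000, 0.0000] o=[0.4000, 0.0000, 0.0000] → [1.0936, 0.0000, -1.5209, 0.0000, 1.0000, 0.0000]
J3: z=[0.2588, 0.0000, -0.9659] o=[0.9892, 0.4600, 0.1579] → [0.1871, -1.1421, 0.0501, 0.2588, 0.0000, -0.9659]
J4: z=[0.3929, -0.9135, 0.1053] o=[1.4657, 0.6796, 0.2856] → [-0.7354, -0.2695, 0.4057, 0.3929, -0.9135, 0.1053]
J5: z=[0.9099, 0.4028, 0.0997] o=[1.5682, 0.3449, 0.7026] → [0.1267, -0.3205, 0.1390, 0.9099, 0.4028, 0.0997]
J6: z=[-0.3409, 0.8626, -0.3739] o=[1.6988, 0.6657, 1.3236] → [-0.2029, -0.1615, -0.1875, -0.3409, 0.8626, -0.3739]
q̇ = J⁺·V = [0.0380, 0.6470, -0.6950, 0.5890, -0.3930, -0.1620]

0.0380 0.6470 -0.6950 0.5890 -0.3930 -0.1620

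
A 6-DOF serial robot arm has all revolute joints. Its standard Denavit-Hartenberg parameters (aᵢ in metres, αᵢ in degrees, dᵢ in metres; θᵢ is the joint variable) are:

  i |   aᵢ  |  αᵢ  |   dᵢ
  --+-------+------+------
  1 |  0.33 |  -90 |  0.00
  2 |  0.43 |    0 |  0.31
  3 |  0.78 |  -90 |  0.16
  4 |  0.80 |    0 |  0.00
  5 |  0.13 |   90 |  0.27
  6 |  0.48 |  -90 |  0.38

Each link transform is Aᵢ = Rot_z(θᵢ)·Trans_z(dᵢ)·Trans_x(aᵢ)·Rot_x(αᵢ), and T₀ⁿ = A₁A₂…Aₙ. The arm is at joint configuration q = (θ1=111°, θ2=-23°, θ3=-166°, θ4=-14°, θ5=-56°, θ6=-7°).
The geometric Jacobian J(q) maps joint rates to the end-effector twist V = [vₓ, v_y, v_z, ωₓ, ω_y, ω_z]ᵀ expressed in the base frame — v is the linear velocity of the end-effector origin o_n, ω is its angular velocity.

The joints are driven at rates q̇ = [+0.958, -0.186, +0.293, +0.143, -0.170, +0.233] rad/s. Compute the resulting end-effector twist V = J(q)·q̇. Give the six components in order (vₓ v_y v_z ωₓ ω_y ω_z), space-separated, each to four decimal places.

1.2091 -1.0025 0.3333 -0.2533 0.1389 0.9656

o_n = [-1.0232, -1.1388, 0.1569]
J₁: ẑ×o_n = [1.1388, -1.0232, 0.0000], ω = ẑ
J2: z=[-0.9336, -0.3584, 0.0000] o=[-0.1183, 0.3081, 0.0000] → [-0.0562, 0.1465, 1.0265, -0.9336, -0.3584, 0.0000]
J3: z=[-0.9336, -0.3584, 0.0000] o=[-0.5495, 0.5665, 0.1680] → [0.0040, -0.0104, 1.4223, -0.9336, -0.3584, 0.0000]
J4: z=[0.0561, -0.1460, 0.9877] o=[-0.4228, -0.2101, 0.0460] → [0.9012, -0.5992, -0.1398, 0.0561, -0.1460, 0.9877]
J5: z=[0.0561, -0.1460, 0.9877] o=[-0.3287, -0.9952, -0.0754] → [0.1080, -0.6989, -0.1095, 0.0561, -0.1460, 0.9877]
J6: z=[-0.6519, 0.7439, 0.1470] o=[-0.4119, -1.1194, 0.1843] → [-0.0175, -0.1077, 0.4674, -0.6519, 0.7439, 0.1470]
V = J·q̇ = [1.2091, -1.0025, 0.3333, -0.2533, 0.1389, 0.9656]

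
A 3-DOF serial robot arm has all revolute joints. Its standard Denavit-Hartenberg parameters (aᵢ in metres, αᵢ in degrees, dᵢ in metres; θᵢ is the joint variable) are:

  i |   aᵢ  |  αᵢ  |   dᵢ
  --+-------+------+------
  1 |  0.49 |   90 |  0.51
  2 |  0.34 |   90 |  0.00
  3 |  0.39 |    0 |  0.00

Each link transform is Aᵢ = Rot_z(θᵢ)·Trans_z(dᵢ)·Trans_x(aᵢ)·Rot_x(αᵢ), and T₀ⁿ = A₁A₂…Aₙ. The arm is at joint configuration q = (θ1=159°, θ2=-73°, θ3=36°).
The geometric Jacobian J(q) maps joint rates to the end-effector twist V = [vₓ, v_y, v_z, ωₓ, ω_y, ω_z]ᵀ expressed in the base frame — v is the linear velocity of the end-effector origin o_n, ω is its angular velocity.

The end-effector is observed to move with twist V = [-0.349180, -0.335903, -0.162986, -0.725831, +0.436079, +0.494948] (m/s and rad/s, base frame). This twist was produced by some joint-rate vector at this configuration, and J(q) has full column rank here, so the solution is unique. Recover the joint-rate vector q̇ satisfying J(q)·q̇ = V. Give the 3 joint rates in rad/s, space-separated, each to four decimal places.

0.2400 0.1470 -0.8720

o_n = [-0.5542, 0.4583, -0.1169]
J₁: ẑ×o_n = [-0.4583, -0.5542, 0.0000], ω = ẑ
J2: z=[0.3584, 0.9336, 0.0000] o=[-0.4575, 0.1756, 0.5100] → [-0.5852, 0.2247, 0.1917, 0.3584, 0.9336, 0.0000]
J3: z=[0.8928, -0.3427, -0.2924] o=[-0.5503, 0.2112, 0.1849] → [0.1756, 0.2705, 0.2192, 0.8928, -0.3427, -0.2924]
q̇ = J⁺·V = [0.2400, 0.1470, -0.8720]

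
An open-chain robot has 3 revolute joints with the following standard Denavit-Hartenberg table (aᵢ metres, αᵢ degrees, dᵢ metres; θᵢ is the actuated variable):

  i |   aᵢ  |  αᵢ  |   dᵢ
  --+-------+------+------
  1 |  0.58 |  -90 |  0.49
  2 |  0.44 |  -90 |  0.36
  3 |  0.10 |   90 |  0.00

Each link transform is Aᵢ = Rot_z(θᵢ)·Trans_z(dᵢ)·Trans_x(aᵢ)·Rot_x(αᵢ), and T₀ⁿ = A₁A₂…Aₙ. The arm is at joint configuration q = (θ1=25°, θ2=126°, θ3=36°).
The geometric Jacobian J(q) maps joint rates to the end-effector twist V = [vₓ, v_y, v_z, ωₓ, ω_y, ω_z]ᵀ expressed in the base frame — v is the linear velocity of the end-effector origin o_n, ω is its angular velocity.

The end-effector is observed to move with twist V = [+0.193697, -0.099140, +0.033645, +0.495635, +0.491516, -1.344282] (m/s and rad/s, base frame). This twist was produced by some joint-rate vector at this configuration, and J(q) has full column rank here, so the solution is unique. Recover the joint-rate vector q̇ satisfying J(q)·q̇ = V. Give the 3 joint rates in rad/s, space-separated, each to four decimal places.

o_n = [0.1209, 0.3887, 0.0686]
J₁: ẑ×o_n = [-0.3887, 0.1209, 0.0000], ω = ẑ
J2: z=[-0.4226, 0.9063, 0.0000] o=[0.5257, 0.2451, 0.4900] → [-0.3819, -0.1781, 0.3062, -0.4226, 0.9063, 0.0000]
J3: z=[-0.7332, -0.3419, 0.5878] o=[0.1391, 0.4621, 0.1340] → [0.0655, -0.0587, 0.0476, -0.7332, -0.3419, 0.5878]
q̇ = J⁺·V = [-0.8670, 0.2360, -0.8120]

-0.8670 0.2360 -0.8120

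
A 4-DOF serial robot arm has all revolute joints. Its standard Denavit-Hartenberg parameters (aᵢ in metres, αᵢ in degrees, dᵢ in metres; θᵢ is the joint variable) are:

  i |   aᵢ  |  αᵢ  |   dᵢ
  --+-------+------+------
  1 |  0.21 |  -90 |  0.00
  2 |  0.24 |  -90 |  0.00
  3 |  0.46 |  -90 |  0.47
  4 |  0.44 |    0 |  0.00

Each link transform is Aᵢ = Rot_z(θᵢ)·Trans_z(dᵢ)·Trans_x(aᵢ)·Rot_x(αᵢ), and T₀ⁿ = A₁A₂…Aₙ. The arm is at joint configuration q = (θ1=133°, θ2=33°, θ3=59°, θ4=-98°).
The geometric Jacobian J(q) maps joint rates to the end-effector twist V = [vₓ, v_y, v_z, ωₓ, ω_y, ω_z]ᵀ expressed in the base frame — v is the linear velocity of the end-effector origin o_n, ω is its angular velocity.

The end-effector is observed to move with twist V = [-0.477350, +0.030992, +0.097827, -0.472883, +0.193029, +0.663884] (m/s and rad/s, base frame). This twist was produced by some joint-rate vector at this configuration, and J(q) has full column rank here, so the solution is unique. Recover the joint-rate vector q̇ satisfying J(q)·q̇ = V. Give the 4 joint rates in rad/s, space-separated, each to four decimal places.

0.9650 -0.1180 -0.0000 -0.6450

o_n = [0.1884, 0.2991, -1.0022]
J₁: ẑ×o_n = [-0.2991, 0.1884, 0.0000], ω = ẑ
J2: z=[-0.7314, -0.6820, 0.0000] o=[-0.1432, 0.1536, 0.0000] → [0.6835, -0.7329, 0.1198, -0.7314, -0.6820, 0.0000]
J3: z=[0.3714, -0.3983, -0.8387] o=[-0.2805, 0.3008, -0.1307] → [0.3457, -0.0696, 0.1862, 0.3714, -0.3983, -0.8387]
J4: z=[0.8670, -0.1745, 0.4668] o=[0.0469, 0.5278, -0.6539] → [0.1675, 0.3680, -0.1736, 0.8670, -0.1745, 0.4668]
q̇ = J⁺·V = [0.9650, -0.1180, -0.0000, -0.6450]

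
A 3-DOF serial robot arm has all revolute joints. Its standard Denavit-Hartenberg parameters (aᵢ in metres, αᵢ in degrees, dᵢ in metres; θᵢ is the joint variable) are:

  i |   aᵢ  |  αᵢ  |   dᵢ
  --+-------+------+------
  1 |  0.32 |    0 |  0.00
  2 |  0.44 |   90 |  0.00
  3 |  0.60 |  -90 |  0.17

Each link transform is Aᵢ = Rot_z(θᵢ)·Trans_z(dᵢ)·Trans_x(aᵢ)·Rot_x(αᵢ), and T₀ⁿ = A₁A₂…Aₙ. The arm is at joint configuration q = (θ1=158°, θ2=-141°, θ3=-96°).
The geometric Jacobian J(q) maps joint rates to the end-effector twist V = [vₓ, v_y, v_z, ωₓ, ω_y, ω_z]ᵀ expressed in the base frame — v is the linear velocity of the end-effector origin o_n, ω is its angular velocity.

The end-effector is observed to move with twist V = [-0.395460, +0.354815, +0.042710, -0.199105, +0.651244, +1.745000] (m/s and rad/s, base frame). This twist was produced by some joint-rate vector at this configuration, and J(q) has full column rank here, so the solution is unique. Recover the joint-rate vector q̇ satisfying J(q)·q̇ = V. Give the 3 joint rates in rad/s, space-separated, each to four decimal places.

o_n = [0.1138, 0.0676, -0.5967]
J₁: ẑ×o_n = [-0.0676, 0.1138, 0.0000], ω = ẑ
J2: z=[0.0000, 0.0000, 1.0000] o=[-0.2967, 0.1199, 0.0000] → [0.0523, 0.4105, -0.0000, 0.0000, 0.0000, 1.0000]
J3: z=[0.2924, -0.9563, 0.0000] o=[0.1241, 0.2485, 0.0000] → [0.5706, 0.1745, -0.0627, 0.2924, -0.9563, 0.0000]
q̇ = J⁺·V = [0.8180, 0.9270, -0.6810]

0.8180 0.9270 -0.6810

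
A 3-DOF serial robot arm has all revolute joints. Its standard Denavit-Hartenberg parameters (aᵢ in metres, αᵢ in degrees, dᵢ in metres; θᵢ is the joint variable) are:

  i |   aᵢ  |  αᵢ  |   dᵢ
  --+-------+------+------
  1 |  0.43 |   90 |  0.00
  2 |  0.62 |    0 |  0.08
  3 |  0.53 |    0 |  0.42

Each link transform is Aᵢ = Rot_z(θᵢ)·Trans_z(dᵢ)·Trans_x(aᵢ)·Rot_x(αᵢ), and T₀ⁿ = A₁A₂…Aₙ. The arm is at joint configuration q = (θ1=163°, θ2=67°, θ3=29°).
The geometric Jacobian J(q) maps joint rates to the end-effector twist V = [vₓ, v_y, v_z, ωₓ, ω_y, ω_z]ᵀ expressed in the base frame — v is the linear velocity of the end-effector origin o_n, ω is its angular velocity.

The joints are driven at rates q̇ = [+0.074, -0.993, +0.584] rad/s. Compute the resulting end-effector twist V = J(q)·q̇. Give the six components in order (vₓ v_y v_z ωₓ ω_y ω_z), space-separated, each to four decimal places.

o_n = [-0.4437, 0.6585, 1.0978]
J₁: ẑ×o_n = [-0.6585, -0.4437, 0.0000], ω = ẑ
J2: z=[0.2924, 0.9563, 0.0000] o=[-0.4112, 0.1257, 0.0000] → [1.0498, -0.3210, 0.1869, 0.2924, 0.9563, 0.0000]
J3: z=[0.2924, 0.9563, 0.0000] o=[-0.6195, 0.2731, 0.5707] → [0.5041, -0.1541, -0.0554, 0.2924, 0.9563, 0.0000]
V = J·q̇ = [-0.7968, 0.1959, -0.2179, -0.1196, -0.3911, 0.0740]

-0.7968 0.1959 -0.2179 -0.1196 -0.3911 0.0740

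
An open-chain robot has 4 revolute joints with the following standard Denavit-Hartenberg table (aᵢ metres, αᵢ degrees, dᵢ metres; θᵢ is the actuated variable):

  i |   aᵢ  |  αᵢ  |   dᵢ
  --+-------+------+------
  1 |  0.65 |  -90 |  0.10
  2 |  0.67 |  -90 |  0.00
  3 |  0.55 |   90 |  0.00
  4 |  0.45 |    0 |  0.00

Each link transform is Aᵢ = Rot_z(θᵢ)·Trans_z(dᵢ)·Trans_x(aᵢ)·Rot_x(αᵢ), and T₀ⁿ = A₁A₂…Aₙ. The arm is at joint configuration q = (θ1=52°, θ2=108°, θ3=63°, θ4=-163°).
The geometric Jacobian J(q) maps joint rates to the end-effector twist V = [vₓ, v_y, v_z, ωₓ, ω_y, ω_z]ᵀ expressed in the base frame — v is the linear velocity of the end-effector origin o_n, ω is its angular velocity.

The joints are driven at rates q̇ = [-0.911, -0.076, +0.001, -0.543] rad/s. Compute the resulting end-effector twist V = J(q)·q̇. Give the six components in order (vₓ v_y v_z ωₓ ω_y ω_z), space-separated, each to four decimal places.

o_n = [0.4234, 0.3688, -0.6295]
J₁: ẑ×o_n = [-0.3688, 0.4234, 0.0000], ω = ẑ
J2: z=[-0.7880, 0.6157, 0.0000] o=[0.4002, 0.5122, 0.1000] → [-0.4491, -0.5749, 0.0987, -0.7880, 0.6157, 0.0000]
J3: z=[-0.5855, -0.7494, 0.3090] o=[0.2727, 0.3491, -0.5372] → [0.0631, -0.0075, 0.1014, -0.5855, -0.7494, 0.3090]
J4: z=[-0.5273, 0.0625, -0.8474] o=[0.6114, -0.0135, -0.7747] → [0.3330, 0.2358, -0.1898, -0.5273, 0.0625, -0.8474]
V = J·q̇ = [0.1894, -0.4701, 0.0957, 0.3456, -0.0815, -0.4506]

0.1894 -0.4701 0.0957 0.3456 -0.0815 -0.4506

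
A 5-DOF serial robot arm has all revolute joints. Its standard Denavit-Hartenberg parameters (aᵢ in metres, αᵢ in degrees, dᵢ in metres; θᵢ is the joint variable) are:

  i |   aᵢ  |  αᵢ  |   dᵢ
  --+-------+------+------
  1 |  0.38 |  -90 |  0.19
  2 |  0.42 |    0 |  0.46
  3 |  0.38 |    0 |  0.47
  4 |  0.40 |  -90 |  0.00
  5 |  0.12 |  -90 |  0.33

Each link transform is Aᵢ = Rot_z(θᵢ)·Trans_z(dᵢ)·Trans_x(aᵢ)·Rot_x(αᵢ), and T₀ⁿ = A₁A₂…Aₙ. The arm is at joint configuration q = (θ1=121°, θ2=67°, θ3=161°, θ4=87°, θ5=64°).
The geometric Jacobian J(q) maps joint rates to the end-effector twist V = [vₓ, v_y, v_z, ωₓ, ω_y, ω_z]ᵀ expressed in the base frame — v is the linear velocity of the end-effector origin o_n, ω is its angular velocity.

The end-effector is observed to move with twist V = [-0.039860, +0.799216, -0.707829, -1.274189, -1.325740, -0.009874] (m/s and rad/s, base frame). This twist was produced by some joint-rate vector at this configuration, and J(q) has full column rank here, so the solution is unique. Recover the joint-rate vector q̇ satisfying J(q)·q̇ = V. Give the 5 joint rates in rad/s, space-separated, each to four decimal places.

o_n = [-1.1390, 0.2993, 0.1725]
J₁: ẑ×o_n = [-0.2993, -1.1390, 0.0000], ω = ẑ
J2: z=[-0.8572, -0.5150, 0.0000] o=[-0.1957, 0.3257, 0.1900] → [0.0090, -0.0150, -0.4632, -0.8572, -0.5150, 0.0000]
J3: z=[-0.8572, -0.5150, 0.0000] o=[-0.6745, 0.2295, -0.1966] → [-0.1901, 0.3164, -0.2991, -0.8572, -0.5150, 0.0000]
J4: z=[-0.8572, -0.5150, 0.0000] o=[-0.9464, -0.2305, 0.0858] → [-0.0447, 0.0743, -0.5534, -0.8572, -0.5150, 0.0000]
J5: z=[-0.3642, 0.6061, -0.7071] o=[-1.0921, 0.0119, 0.3686] → [0.0844, -0.0383, -0.0763, -0.3642, 0.6061, -0.7071]
q̇ = J⁺·V = [-0.4900, 0.7350, 0.6150, 0.4250, -0.6790]

-0.4900 0.7350 0.6150 0.4250 -0.6790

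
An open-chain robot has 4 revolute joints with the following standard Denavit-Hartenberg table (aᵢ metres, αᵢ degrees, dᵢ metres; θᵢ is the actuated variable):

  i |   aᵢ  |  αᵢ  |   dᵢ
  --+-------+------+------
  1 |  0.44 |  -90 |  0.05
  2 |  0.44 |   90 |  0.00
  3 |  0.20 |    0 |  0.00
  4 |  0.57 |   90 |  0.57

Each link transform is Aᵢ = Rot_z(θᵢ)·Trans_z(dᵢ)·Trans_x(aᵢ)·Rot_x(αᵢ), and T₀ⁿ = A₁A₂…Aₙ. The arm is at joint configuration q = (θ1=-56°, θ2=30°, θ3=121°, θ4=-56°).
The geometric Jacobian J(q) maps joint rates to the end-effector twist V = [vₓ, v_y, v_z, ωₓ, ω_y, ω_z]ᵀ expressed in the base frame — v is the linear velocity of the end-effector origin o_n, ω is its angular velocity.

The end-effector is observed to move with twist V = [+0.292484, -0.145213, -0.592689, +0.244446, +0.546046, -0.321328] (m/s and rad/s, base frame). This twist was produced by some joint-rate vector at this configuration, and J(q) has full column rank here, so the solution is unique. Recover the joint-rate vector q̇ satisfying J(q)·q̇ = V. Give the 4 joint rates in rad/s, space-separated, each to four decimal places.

0.2260 0.5080 -0.3550 -0.2770

o_n = [1.2557, -0.6312, 0.2547]
J₁: ẑ×o_n = [0.6312, 1.2557, -0.0000], ω = ẑ
J2: z=[0.8290, 0.5592, 0.0000] o=[0.2460, -0.3648, 0.0500] → [0.1145, -0.1697, -0.7855, 0.8290, 0.5592, 0.0000]
J3: z=[0.2796, -0.4145, 0.8660] o=[0.4591, -0.6807, -0.1700] → [-0.2189, 0.5711, 0.3440, 0.2796, -0.4145, 0.8660]
J4: z=[0.2796, -0.4145, 0.8660] o=[0.5514, -0.5109, -0.1185] → [-0.0505, 0.5056, 0.2583, 0.2796, -0.4145, 0.8660]
q̇ = J⁺·V = [0.2260, 0.5080, -0.3550, -0.2770]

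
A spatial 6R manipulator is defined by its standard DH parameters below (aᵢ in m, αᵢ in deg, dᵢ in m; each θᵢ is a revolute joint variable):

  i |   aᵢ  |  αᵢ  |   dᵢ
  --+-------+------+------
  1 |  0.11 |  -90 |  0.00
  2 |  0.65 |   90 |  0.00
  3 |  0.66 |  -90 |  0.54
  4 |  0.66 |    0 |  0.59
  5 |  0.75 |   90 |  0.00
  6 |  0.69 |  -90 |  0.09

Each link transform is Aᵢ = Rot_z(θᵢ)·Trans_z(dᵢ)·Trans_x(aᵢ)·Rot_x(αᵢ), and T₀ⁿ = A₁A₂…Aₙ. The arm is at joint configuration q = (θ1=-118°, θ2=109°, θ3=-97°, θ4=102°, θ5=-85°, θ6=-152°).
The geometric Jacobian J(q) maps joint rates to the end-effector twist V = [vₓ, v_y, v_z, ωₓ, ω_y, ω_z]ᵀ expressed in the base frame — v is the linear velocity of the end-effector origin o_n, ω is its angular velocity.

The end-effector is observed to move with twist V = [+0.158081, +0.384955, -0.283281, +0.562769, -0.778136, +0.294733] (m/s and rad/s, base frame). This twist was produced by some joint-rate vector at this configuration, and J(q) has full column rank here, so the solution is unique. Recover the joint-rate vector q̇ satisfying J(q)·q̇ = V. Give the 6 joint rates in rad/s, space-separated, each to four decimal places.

0.6090 0.8270 0.6800 -0.1060 0.2600 -0.1860

o_n = [-0.5255, 0.5261, -0.7657]
J₁: ẑ×o_n = [-0.5261, -0.5255, 0.0000], ω = ẑ
J2: z=[0.8829, -0.4695, 0.0000] o=[-0.0516, -0.0971, 0.0000] → [0.3595, 0.6761, 0.3278, 0.8829, -0.4695, 0.0000]
J3: z=[-0.4439, -0.8348, -0.3256] o=[0.0477, 0.0897, -0.6146] → [0.2683, 0.1195, -0.6723, -0.4439, -0.8348, -0.3256]
J4: z=[0.0441, 0.3425, -0.9385] o=[-0.7827, -0.0767, -0.7143] → [0.5481, -0.2391, -0.0615, 0.0441, 0.3425, -0.9385]
J5: z=[0.0441, 0.3425, -0.9385] o=[-0.3473, 0.6052, -1.0737] → [0.0312, 0.1537, 0.0576, 0.0441, 0.3425, -0.9385]
J6: z=[-0.6862, -0.6724, -0.2777] o=[-0.8919, 1.0974, -0.9196] → [-0.2621, 0.0039, 0.6383, -0.6862, -0.6724, -0.2777]
q̇ = J⁺·V = [0.6090, 0.8270, 0.6800, -0.1060, 0.2600, -0.1860]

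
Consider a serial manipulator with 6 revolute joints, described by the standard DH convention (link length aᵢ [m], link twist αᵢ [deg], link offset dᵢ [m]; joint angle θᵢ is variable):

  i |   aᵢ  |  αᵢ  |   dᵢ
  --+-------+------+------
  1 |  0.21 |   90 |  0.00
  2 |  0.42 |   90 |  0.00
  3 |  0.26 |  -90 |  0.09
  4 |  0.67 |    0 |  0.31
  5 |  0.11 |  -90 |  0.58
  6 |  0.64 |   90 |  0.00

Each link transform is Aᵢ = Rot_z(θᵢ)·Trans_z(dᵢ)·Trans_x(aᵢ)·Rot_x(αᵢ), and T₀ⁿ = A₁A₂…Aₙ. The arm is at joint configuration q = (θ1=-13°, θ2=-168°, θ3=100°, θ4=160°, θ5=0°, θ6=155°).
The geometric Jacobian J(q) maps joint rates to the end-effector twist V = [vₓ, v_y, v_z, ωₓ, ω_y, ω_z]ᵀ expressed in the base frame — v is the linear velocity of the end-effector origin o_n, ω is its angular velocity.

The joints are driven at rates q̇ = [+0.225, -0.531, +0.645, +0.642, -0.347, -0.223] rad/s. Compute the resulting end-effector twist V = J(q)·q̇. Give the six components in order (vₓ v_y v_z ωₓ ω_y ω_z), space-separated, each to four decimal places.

o_n = [0.4016, -0.0552, 0.0633]
J₁: ẑ×o_n = [0.0552, 0.4016, -0.0000], ω = ẑ
J2: z=[-0.2250, -0.9744, 0.0000] o=[0.2046, -0.0472, 0.0000] → [-0.0616, 0.0142, 0.1937, -0.2250, -0.9744, 0.0000]
J3: z=[-0.2026, 0.0468, 0.9781] o=[-0.1957, 0.0452, -0.0873] → [0.1052, 0.6147, -0.0076, -0.2026, 0.0468, 0.9781]
J4: z=[0.9777, -0.0475, 0.2048] o=[-0.2285, -0.2100, 0.0101] → [-0.0342, 0.0770, 0.1813, 0.9777, -0.0475, 0.2048]
J5: z=[0.9777, -0.0475, 0.2048] o=[0.1563, 0.3927, -0.1733] → [0.0805, -0.1811, -0.4262, 0.9777, -0.0475, 0.2048]
J6: z=[-0.1712, 0.3852, 0.9068] o=[0.7368, 0.4665, -0.0951] → [0.5341, -0.2768, 0.2184, -0.1712, 0.3852, 0.9068]
V = J·q̇ = [-0.0560, 0.6533, 0.1078, 0.3154, 0.4476, 0.7141]

-0.0560 0.6533 0.1078 0.3154 0.4476 0.7141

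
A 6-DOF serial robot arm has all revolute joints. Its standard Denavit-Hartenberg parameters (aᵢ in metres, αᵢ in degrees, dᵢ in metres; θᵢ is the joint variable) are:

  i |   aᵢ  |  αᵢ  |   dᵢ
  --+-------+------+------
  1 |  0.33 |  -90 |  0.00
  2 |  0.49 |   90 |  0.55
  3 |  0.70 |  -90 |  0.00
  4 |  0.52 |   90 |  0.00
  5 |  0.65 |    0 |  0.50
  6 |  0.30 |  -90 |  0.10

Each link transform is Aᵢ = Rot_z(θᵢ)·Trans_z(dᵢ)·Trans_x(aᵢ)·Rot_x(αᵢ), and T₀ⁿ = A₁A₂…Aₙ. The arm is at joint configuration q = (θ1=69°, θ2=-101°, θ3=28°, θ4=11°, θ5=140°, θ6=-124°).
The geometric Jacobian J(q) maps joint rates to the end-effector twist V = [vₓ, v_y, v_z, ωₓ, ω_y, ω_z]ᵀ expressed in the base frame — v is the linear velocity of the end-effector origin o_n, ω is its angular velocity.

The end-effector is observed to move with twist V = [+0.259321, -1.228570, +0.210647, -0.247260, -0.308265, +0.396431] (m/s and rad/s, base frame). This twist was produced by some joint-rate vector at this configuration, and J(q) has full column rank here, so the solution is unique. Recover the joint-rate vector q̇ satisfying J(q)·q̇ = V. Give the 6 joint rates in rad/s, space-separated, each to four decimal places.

0.4870 -0.2930 -0.5340 0.3730 0.5820 0.3560

o_n = [-1.5697, 0.1449, 1.1193]
J₁: ẑ×o_n = [-0.1449, -1.5697, 0.0000], ω = ẑ
J2: z=[-0.9336, 0.3584, 0.0000] o=[0.1183, 0.3081, 0.0000] → [0.4011, 1.0450, 0.7572, -0.9336, 0.3584, 0.0000]
J3: z=[-0.3518, -0.9164, -0.1908] o=[-0.4287, 0.4179, 0.4810] → [-0.6371, 0.4423, -0.9496, -0.3518, -0.9164, -0.1908]
J4: z=[-0.7922, 0.4000, -0.4608] o=[-0.7778, 0.4256, 1.0877] → [-0.1167, 0.3900, 0.5391, -0.7922, 0.4000, -0.4608]
J5: z=[-0.4405, -0.8975, -0.0219] o=[-0.9974, 0.5221, 1.5491] → [0.3774, -0.1767, -0.3475, -0.4405, -0.8975, -0.0219]
J6: z=[-0.4405, -0.8975, -0.0219] o=[-1.3383, 0.1481, 0.9038] → [-0.1935, 0.1000, -0.2063, -0.4405, -0.8975, -0.0219]
q̇ = J⁺·V = [0.4870, -0.2930, -0.5340, 0.3730, 0.5820, 0.3560]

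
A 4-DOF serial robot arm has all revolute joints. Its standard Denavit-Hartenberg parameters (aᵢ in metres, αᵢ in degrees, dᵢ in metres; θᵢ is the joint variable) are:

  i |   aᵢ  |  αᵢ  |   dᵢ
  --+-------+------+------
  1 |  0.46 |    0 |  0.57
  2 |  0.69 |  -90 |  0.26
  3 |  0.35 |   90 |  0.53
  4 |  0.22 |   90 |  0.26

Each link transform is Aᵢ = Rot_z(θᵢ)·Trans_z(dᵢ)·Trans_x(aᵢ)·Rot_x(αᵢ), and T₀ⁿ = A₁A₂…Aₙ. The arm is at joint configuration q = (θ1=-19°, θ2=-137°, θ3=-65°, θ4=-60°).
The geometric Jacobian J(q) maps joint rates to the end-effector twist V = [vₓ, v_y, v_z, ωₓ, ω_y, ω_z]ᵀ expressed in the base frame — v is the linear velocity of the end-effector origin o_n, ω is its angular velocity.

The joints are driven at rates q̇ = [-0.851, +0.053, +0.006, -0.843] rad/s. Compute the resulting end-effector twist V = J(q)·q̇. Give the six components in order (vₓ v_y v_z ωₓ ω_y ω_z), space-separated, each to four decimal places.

-0.5641 0.1037 -0.1453 -0.6955 -0.3162 -1.1543

o_n = [-0.0197, -0.7238, 1.3568]
J₁: ẑ×o_n = [0.7238, -0.0197, 0.0000], ω = ẑ
J2: z=[0.0000, 0.0000, 1.0000] o=[0.4349, -0.1498, 0.5700] → [0.5740, -0.4546, 0.0000, 0.0000, 0.0000, 1.0000]
J3: z=[0.4067, -0.9135, 0.0000] o=[-0.1954, -0.4304, 0.8300] → [-0.4812, -0.2143, 0.0412, 0.4067, -0.9135, 0.0000]
J4: z=[0.8280, 0.3686, 0.4226] o=[-0.1150, -0.9748, 1.1472] → [-0.0288, -0.1332, 0.1727, 0.8280, 0.3686, 0.4226]
V = J·q̇ = [-0.5641, 0.1037, -0.1453, -0.6955, -0.3162, -1.1543]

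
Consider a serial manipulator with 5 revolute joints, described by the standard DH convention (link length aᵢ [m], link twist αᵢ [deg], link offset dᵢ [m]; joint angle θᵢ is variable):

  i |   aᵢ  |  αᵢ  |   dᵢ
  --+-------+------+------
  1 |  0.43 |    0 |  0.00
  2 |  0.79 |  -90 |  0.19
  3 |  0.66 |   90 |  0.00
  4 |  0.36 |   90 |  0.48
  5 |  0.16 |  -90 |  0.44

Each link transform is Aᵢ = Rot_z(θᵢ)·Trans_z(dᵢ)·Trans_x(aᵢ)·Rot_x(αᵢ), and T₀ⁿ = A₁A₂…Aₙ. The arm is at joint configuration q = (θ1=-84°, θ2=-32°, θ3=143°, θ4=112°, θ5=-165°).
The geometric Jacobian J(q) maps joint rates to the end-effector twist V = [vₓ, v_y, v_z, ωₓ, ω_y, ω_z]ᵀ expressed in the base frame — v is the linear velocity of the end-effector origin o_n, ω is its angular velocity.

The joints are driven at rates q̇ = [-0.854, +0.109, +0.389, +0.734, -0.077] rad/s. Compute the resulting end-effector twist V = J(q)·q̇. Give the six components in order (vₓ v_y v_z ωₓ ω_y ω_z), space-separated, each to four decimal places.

-0.3739 -0.1576 0.3519 0.1051 -0.6062 -1.2882

o_n = [0.2492, -0.8193, -0.7567]
J₁: ẑ×o_n = [0.8193, 0.2492, -0.0000], ω = ẑ
J2: z=[0.0000, 0.0000, 1.0000] o=[0.0449, -0.4276, 0.0000] → [0.3917, 0.2043, -0.0000, 0.0000, 0.0000, 1.0000]
J3: z=[0.8988, -0.4384, 0.0000] o=[-0.3014, -1.1377, 0.1900] → [0.4150, 0.8509, 0.5275, 0.8988, -0.4384, 0.0000]
J4: z=[-0.2638, -0.5409, -0.7986] o=[-0.0703, -0.6639, -0.2072] → [0.1731, -0.4002, 0.2138, -0.2638, -0.5409, -0.7986]
J5: z=[0.6613, 0.5013, -0.5580] o=[0.0559, -1.1667, -0.5094] → [0.0699, 0.0556, 0.1328, 0.6613, 0.5013, -0.5580]
V = J·q̇ = [-0.3739, -0.1576, 0.3519, 0.1051, -0.6062, -1.2882]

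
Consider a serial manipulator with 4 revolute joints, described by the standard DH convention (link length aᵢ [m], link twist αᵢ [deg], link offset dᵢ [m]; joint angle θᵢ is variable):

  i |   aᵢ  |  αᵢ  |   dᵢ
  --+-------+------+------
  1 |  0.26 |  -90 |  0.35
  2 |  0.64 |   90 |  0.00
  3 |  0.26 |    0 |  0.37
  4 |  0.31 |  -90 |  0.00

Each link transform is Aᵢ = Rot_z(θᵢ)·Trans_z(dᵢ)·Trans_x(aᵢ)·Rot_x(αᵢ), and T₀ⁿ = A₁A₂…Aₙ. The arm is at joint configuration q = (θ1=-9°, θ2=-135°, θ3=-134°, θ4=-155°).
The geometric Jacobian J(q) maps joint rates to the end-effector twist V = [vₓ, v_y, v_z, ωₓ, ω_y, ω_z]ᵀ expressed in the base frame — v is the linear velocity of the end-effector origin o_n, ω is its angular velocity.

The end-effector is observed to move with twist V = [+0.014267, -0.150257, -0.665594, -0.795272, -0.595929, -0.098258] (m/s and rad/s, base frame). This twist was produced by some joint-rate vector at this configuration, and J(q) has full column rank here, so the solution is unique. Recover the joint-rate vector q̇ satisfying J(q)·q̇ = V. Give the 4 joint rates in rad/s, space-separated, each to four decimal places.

0.5940 -0.7130 0.0480 0.9310

o_n = [-0.3763, 0.1670, 0.4846]
J₁: ẑ×o_n = [-0.1670, -0.3763, 0.0000], ω = ẑ
J2: z=[0.1564, 0.9877, 0.0000] o=[0.2568, -0.0407, 0.3500] → [0.1329, -0.0211, 0.6578, 0.1564, 0.9877, 0.0000]
J3: z=[-0.6984, 0.1106, -0.7071] o=[-0.1902, 0.0301, 0.8025] → [0.0616, -0.0904, -0.0750, -0.6984, 0.1106, -0.7071]
J4: z=[-0.6984, 0.1106, -0.7071] o=[-0.3517, -0.1337, 0.4132] → [0.2205, 0.0673, -0.2073, -0.6984, 0.1106, -0.7071]
q̇ = J⁺·V = [0.5940, -0.7130, 0.0480, 0.9310]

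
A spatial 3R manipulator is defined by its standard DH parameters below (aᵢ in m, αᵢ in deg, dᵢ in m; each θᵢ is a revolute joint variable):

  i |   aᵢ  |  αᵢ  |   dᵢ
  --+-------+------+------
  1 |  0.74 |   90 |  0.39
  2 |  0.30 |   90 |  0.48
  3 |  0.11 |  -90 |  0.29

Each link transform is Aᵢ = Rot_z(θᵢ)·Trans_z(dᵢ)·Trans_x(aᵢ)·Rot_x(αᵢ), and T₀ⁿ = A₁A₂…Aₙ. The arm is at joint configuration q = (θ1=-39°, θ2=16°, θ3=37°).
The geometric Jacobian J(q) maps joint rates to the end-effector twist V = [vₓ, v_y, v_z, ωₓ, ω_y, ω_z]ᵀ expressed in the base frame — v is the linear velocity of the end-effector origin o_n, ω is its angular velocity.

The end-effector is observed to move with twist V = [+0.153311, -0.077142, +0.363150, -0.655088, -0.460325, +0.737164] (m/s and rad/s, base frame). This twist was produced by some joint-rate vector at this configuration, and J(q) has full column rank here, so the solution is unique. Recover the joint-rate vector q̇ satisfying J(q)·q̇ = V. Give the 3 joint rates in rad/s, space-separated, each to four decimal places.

-0.0280 0.7700 -0.7960

o_n = [0.5832, -1.1751, 0.2181]
J₁: ẑ×o_n = [1.1751, 0.5832, -0.0000], ω = ẑ
J2: z=[-0.6293, -0.7771, 0.0000] o=[0.5751, -0.4657, 0.3900] → [0.1336, -0.1082, 0.4528, -0.6293, -0.7771, 0.0000]
J3: z=[0.2142, -0.1735, -0.9613] o=[0.4971, -1.0202, 0.4727] → [-0.1047, -0.0282, -0.0182, 0.2142, -0.1735, -0.9613]
q̇ = J⁺·V = [-0.0280, 0.7700, -0.7960]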